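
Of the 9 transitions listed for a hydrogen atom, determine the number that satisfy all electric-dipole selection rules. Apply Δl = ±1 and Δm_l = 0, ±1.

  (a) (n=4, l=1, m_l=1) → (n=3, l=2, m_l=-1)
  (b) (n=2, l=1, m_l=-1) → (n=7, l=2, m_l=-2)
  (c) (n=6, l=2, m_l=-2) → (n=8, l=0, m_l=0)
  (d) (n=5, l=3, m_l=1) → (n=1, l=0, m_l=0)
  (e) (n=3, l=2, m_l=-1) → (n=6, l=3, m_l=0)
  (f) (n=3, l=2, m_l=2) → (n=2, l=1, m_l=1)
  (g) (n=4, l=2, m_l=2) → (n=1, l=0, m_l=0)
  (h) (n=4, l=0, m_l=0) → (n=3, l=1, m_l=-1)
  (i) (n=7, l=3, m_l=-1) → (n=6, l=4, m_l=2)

(a) forbidden — Δm_l = -2 (E1 requires Δm_l = 0, ±1)
(b) allowed
(c) forbidden — Δl = -2 (E1 requires Δl = ±1); Δm_l = +2 (E1 requires Δm_l = 0, ±1)
(d) forbidden — Δl = -3 (E1 requires Δl = ±1)
(e) allowed
(f) allowed
(g) forbidden — Δl = -2 (E1 requires Δl = ±1); Δm_l = -2 (E1 requires Δm_l = 0, ±1)
(h) allowed
(i) forbidden — Δm_l = +3 (E1 requires Δm_l = 0, ±1)
Total allowed: 4 of 9.

4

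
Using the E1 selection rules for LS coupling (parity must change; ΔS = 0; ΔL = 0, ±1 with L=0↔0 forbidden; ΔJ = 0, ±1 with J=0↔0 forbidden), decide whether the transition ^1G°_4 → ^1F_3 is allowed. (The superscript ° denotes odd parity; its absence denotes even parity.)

allowed

Parity must change: odd → even — passes.
ΔS = 0: S: 0 → 0 — passes.
ΔL = 0, ±1 (not L=0↔0): L: 4 → 3, ΔL = -1 — passes.
ΔJ = 0, ±1 (not J=0↔0): J: 4 → 3, ΔJ = -1 — passes.
All four E1 rules are satisfied.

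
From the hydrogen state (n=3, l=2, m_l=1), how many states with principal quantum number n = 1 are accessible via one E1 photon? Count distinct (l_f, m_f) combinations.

E1 requires l_f ∈ {1, 3}, but neither lies in [0, 0], so no final state is reachable.
Total: 0.

0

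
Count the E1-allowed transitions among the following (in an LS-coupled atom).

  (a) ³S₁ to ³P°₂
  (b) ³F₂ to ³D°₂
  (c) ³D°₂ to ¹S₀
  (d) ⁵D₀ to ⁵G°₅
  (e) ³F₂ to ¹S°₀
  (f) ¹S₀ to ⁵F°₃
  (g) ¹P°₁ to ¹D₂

(a) allowed
(b) allowed
(c) forbidden (ΔS, ΔL, ΔJ fail)
(d) forbidden (ΔL, ΔJ fail)
(e) forbidden (ΔS, ΔL, ΔJ fail)
(f) forbidden (ΔS, ΔL, ΔJ fail)
(g) allowed
Total allowed: 3 of 7.

3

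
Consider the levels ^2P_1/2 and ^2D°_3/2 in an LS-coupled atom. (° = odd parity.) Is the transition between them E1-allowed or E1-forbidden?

allowed

Parity must change: even → odd — satisfied.
ΔJ = 0, ±1 (not J=0↔0): J: 1/2 → 3/2, ΔJ = +1 — satisfied.
ΔS = 0: S: 1/2 → 1/2 — satisfied.
ΔL = 0, ±1 (not L=0↔0): L: 1 → 2, ΔL = +1 — satisfied.
All four E1 rules are satisfied.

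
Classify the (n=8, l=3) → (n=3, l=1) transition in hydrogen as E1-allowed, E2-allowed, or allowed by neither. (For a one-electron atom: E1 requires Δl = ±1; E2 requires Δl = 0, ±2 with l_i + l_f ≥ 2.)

E2

Δl = 1 − 3 = -2; l_i + l_f = 4.
E1 (Δl = ±1): not satisfied.
E2 (Δl = 0,±2, l_i+l_f ≥ 2): satisfied.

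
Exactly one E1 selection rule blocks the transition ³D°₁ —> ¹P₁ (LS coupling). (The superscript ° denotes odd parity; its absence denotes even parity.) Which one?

Reading off the term symbols: S 1→0, L 2→1, J 1→1, parity odd→even.
ΔL = 0, ±1 (not L=0↔0): L: 2 → 1, ΔL = -1 — passes.
ΔS = 0: S: 1 → 0 — fails.
Parity must change: odd → even — passes.
ΔJ = 0, ±1 (not J=0↔0): J: 1 → 1, ΔJ = +0 — passes.

the ΔS = 0 rule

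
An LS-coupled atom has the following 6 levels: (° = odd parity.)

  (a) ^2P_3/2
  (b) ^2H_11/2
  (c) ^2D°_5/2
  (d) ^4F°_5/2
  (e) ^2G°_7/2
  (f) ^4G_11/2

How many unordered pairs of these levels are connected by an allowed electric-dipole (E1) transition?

1

(a)–(b): forbidden (parity, ΔL, ΔJ).
(a)–(c): allowed.
(a)–(d): forbidden (ΔS, ΔL).
(a)–(e): forbidden (ΔL, ΔJ).
(a)–(f): forbidden (parity, ΔS, ΔL, ΔJ).
(b)–(c): forbidden (ΔL, ΔJ).
(b)–(d): forbidden (ΔS, ΔL, ΔJ).
(b)–(e): forbidden (ΔJ).
(b)–(f): forbidden (parity, ΔS).
(c)–(d): forbidden (parity, ΔS).
(c)–(e): forbidden (parity, ΔL).
(c)–(f): forbidden (ΔS, ΔL, ΔJ).
(d)–(e): forbidden (parity, ΔS).
(d)–(f): forbidden (ΔJ).
(e)–(f): forbidden (ΔS, ΔJ).
Allowed pairs: 1 of 15.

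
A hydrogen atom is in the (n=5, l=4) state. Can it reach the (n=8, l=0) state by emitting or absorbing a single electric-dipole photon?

Δl = 0 − 4 = -4; the E1 rule Δl = ±1 is violated.
The transition is electric-dipole forbidden.

forbidden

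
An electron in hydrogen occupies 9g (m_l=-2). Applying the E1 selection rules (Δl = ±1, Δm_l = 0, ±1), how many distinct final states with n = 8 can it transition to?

6

E1 requires Δl = ±1, so l_f ∈ {3, 5}; with 0 ≤ l_f ≤ n_f−1 = 7, the allowed l_f values are {3, 5}.
For l_f = 3: m_f ∈ {m_i−1, m_i, m_i+1} ∩ [−3, 3] = {-3, -2, -1} → 3 states.
For l_f = 5: m_f ∈ {m_i−1, m_i, m_i+1} ∩ [−5, 5] = {-3, -2, -1} → 3 states.
Total: 6.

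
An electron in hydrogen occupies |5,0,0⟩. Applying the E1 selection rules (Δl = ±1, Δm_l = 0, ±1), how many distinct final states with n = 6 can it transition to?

3

E1 requires Δl = ±1, so l_f ∈ {-1, 1}; with 0 ≤ l_f ≤ n_f−1 = 5, the allowed l_f values are {1}.
For l_f = 1: m_f ∈ {m_i−1, m_i, m_i+1} ∩ [−1, 1] = {-1, 0, 1} → 3 states.
Total: 3.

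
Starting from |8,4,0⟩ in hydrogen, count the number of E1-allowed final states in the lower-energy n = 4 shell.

3

E1 requires Δl = ±1, so l_f ∈ {3, 5}; with 0 ≤ l_f ≤ n_f−1 = 3, the allowed l_f values are {3}.
For l_f = 3: m_f ∈ {m_i−1, m_i, m_i+1} ∩ [−3, 3] = {-1, 0, 1} → 3 states.
Total: 3.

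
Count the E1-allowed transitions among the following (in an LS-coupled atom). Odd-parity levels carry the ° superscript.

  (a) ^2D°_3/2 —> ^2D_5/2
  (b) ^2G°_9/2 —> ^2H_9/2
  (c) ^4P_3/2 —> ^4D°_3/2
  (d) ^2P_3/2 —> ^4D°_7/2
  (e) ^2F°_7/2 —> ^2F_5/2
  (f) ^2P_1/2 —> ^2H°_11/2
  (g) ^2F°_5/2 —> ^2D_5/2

5

(a) allowed
(b) allowed
(c) allowed
(d) forbidden (ΔS, ΔJ fail)
(e) allowed
(f) forbidden (ΔL, ΔJ fail)
(g) allowed
Total allowed: 5 of 7.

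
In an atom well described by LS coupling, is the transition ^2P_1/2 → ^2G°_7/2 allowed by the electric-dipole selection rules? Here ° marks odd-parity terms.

Initial level: S=1/2, L=1, J=1/2, parity even. Final level: S=1/2, L=4, J=7/2, parity odd.
ΔJ = 0, ±1 (not J=0↔0): J: 1/2 → 7/2, ΔJ = +3 — fails.
Parity must change: even → odd — ok.
ΔS = 0: S: 1/2 → 1/2 — ok.
ΔL = 0, ±1 (not L=0↔0): L: 1 → 4, ΔL = +3 — fails.
Rule(s) violated: ΔL, ΔJ.

forbidden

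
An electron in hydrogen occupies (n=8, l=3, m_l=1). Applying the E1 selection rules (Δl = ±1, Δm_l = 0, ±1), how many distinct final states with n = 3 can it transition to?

3

E1 requires Δl = ±1, so l_f ∈ {2, 4}; with 0 ≤ l_f ≤ n_f−1 = 2, the allowed l_f values are {2}.
For l_f = 2: m_f ∈ {m_i−1, m_i, m_i+1} ∩ [−2, 2] = {0, 1, 2} → 3 states.
Total: 3.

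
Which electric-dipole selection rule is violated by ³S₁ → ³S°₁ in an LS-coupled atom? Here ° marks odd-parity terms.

ΔS = 0: S: 1 → 1 — ✓.
Parity must change: even → odd — ✓.
ΔJ = 0, ±1 (not J=0↔0): J: 1 → 1, ΔJ = +0 — ✓.
ΔL = 0, ±1 (not L=0↔0): L: 0 → 0, ΔL = +0 — ✗.

the L=0 ↔ L=0 exclusion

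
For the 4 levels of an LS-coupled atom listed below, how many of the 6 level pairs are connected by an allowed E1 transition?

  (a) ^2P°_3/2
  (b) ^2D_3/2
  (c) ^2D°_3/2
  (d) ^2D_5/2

4

(a)–(b): allowed.
(a)–(c): forbidden (parity).
(a)–(d): allowed.
(b)–(c): allowed.
(b)–(d): forbidden (parity).
(c)–(d): allowed.
Allowed pairs: 4 of 6.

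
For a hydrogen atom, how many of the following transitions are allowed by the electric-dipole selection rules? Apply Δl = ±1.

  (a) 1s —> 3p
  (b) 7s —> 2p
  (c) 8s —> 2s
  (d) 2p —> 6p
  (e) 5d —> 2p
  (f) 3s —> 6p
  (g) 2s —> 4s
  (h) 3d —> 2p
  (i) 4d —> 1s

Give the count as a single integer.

(a) allowed
(b) allowed
(c) forbidden — Δl = +0 (E1 requires Δl = ±1)
(d) forbidden — Δl = +0 (E1 requires Δl = ±1)
(e) allowed
(f) allowed
(g) forbidden — Δl = +0 (E1 requires Δl = ±1)
(h) allowed
(i) forbidden — Δl = -2 (E1 requires Δl = ±1)
Total allowed: 5 of 9.

5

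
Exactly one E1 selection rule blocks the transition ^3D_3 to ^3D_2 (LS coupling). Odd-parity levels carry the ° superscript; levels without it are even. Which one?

parity

Reading off the term symbols: S 1→1, L 2→2, J 3→2, parity even→even.
ΔJ = 0, ±1 (not J=0↔0): J: 3 → 2, ΔJ = -1 — ✓.
Parity must change: even → even — ✗.
ΔL = 0, ±1 (not L=0↔0): L: 2 → 2, ΔL = +0 — ✓.
ΔS = 0: S: 1 → 1 — ✓.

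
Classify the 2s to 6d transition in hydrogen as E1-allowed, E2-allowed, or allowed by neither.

Δl = 2 − 0 = +2; l_i + l_f = 2.
E1 (Δl = ±1): not satisfied.
E2 (Δl = 0,±2, l_i+l_f ≥ 2): satisfied.

E2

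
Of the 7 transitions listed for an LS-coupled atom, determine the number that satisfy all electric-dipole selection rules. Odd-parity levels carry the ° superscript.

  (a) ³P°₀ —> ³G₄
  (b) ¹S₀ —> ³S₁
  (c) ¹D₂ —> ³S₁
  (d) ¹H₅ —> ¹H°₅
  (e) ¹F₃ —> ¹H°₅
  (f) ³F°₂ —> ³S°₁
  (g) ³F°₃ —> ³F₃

(a) forbidden (ΔL, ΔJ fail)
(b) forbidden (parity, ΔS, ΔL fail)
(c) forbidden (parity, ΔS, ΔL fail)
(d) allowed
(e) forbidden (ΔL, ΔJ fail)
(f) forbidden (parity, ΔL fail)
(g) allowed
Total allowed: 2 of 7.

2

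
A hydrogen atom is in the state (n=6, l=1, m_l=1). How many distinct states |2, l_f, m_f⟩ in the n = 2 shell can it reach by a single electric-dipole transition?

E1 requires Δl = ±1, so l_f ∈ {0, 2}; with 0 ≤ l_f ≤ n_f−1 = 1, the allowed l_f values are {0}.
For l_f = 0: m_f ∈ {m_i−1, m_i, m_i+1} ∩ [−0, 0] = {0} → 1 state.
Total: 1.

1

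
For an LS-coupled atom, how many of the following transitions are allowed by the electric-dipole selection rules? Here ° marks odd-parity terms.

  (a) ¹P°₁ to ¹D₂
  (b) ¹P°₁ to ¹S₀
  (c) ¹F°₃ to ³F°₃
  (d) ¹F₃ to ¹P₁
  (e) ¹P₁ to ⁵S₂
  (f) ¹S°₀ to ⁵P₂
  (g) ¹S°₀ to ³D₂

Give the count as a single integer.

(a) allowed
(b) allowed
(c) forbidden (parity, ΔS fail)
(d) forbidden (parity, ΔL, ΔJ fail)
(e) forbidden (parity, ΔS fail)
(f) forbidden (ΔS, ΔJ fail)
(g) forbidden (ΔS, ΔL, ΔJ fail)
Total allowed: 2 of 7.

2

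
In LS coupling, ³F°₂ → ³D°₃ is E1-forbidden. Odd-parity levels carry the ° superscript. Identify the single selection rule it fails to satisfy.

parity

Parity must change: odd → odd — fails.
ΔS = 0: S: 1 → 1 — passes.
ΔL = 0, ±1 (not L=0↔0): L: 3 → 2, ΔL = -1 — passes.
ΔJ = 0, ±1 (not J=0↔0): J: 2 → 3, ΔJ = +1 — passes.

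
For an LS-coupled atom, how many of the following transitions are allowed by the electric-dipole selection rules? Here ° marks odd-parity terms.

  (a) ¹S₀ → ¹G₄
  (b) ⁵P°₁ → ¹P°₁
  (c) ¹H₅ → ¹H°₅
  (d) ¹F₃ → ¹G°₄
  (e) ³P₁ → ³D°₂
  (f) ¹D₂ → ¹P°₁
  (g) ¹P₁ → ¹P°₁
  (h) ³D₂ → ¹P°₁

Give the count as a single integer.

(a) forbidden (parity, ΔL, ΔJ fail)
(b) forbidden (parity, ΔS fail)
(c) allowed
(d) allowed
(e) allowed
(f) allowed
(g) allowed
(h) forbidden (ΔS fails)
Total allowed: 5 of 8.

5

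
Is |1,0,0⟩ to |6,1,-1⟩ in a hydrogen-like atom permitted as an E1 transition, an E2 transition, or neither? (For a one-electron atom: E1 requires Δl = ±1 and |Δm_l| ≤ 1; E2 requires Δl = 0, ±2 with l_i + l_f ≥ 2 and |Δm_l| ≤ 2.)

E1

Δl = 1 − 0 = +1; l_i + l_f = 1.
Δm_l = -1.
E1 (Δl = ±1, |Δm_l| ≤ 1): satisfied.
E2 (Δl = 0,±2, l_i+l_f ≥ 2, |Δm_l| ≤ 2): not satisfied.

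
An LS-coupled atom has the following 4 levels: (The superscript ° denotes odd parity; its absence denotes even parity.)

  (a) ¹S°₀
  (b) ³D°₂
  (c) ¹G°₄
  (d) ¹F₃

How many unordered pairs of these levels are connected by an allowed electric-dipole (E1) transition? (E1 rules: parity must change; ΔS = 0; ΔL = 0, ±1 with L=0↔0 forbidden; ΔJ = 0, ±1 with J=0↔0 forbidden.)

1

(a)–(b): forbidden (parity, ΔS, ΔL, ΔJ).
(a)–(c): forbidden (parity, ΔL, ΔJ).
(a)–(d): forbidden (ΔL, ΔJ).
(b)–(c): forbidden (parity, ΔS, ΔL, ΔJ).
(b)–(d): forbidden (ΔS).
(c)–(d): allowed.
Allowed pairs: 1 of 6.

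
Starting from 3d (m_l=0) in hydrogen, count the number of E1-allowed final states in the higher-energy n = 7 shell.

E1 requires Δl = ±1, so l_f ∈ {1, 3}; with 0 ≤ l_f ≤ n_f−1 = 6, the allowed l_f values are {1, 3}.
For l_f = 1: m_f ∈ {m_i−1, m_i, m_i+1} ∩ [−1, 1] = {-1, 0, 1} → 3 states.
For l_f = 3: m_f ∈ {m_i−1, m_i, m_i+1} ∩ [−3, 3] = {-1, 0, 1} → 3 states.
Total: 6.

6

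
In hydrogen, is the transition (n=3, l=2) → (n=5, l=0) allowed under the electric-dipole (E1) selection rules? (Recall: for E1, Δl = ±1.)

forbidden

Initial l = 2, final l = 0, so Δl = -2. E1 requires Δl = ±1: fails.
The transition is electric-dipole forbidden.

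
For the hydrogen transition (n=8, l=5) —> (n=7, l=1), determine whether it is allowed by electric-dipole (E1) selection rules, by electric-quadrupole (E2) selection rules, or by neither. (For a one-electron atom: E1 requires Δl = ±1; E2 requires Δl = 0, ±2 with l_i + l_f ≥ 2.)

neither

Δl = 1 − 5 = -4; l_i + l_f = 6.
E1 (Δl = ±1): not satisfied.
E2 (Δl = 0,±2, l_i+l_f ≥ 2): not satisfied.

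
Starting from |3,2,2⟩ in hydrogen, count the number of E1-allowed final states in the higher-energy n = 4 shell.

4

E1 requires Δl = ±1, so l_f ∈ {1, 3}; with 0 ≤ l_f ≤ n_f−1 = 3, the allowed l_f values are {1, 3}.
For l_f = 1: m_f ∈ {m_i−1, m_i, m_i+1} ∩ [−1, 1] = {1} → 1 state.
For l_f = 3: m_f ∈ {m_i−1, m_i, m_i+1} ∩ [−3, 3] = {1, 2, 3} → 3 states.
Total: 4.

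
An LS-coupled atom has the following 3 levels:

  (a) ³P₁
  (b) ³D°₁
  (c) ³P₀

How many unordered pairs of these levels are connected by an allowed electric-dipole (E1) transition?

2

(a)–(b): allowed.
(a)–(c): forbidden (parity).
(b)–(c): allowed.
Allowed pairs: 2 of 3.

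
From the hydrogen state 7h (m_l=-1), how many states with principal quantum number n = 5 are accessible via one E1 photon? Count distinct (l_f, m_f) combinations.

E1 requires Δl = ±1, so l_f ∈ {4, 6}; with 0 ≤ l_f ≤ n_f−1 = 4, the allowed l_f values are {4}.
For l_f = 4: m_f ∈ {m_i−1, m_i, m_i+1} ∩ [−4, 4] = {-2, -1, 0} → 3 states.
Total: 3.

3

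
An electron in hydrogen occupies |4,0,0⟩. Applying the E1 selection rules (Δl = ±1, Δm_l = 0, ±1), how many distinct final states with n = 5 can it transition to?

3

E1 requires Δl = ±1, so l_f ∈ {-1, 1}; with 0 ≤ l_f ≤ n_f−1 = 4, the allowed l_f values are {1}.
For l_f = 1: m_f ∈ {m_i−1, m_i, m_i+1} ∩ [−1, 1] = {-1, 0, 1} → 3 states.
Total: 3.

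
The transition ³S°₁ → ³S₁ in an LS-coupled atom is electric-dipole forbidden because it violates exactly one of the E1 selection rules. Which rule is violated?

the L=0 ↔ L=0 exclusion

Initial level: S=1, L=0, J=1, parity odd. Final level: S=1, L=0, J=1, parity even.
Parity must change: odd → even — ✓.
ΔS = 0: S: 1 → 1 — ✓.
ΔL = 0, ±1 (not L=0↔0): L: 0 → 0, ΔL = +0 — ✗.
ΔJ = 0, ±1 (not J=0↔0): J: 1 → 1, ΔJ = +0 — ✓.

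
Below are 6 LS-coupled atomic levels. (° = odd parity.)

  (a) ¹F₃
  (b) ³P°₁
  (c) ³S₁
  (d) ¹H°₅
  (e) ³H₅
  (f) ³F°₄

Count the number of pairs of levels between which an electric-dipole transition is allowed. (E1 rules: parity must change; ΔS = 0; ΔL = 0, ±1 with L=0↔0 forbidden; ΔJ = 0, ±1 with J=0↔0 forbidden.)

1

(a)–(b): forbidden (ΔS, ΔL, ΔJ).
(a)–(c): forbidden (parity, ΔS, ΔL, ΔJ).
(a)–(d): forbidden (ΔL, ΔJ).
(a)–(e): forbidden (parity, ΔS, ΔL, ΔJ).
(a)–(f): forbidden (ΔS).
(b)–(c): allowed.
(b)–(d): forbidden (parity, ΔS, ΔL, ΔJ).
(b)–(e): forbidden (ΔL, ΔJ).
(b)–(f): forbidden (parity, ΔL, ΔJ).
(c)–(d): forbidden (ΔS, ΔL, ΔJ).
(c)–(e): forbidden (parity, ΔL, ΔJ).
(c)–(f): forbidden (ΔL, ΔJ).
(d)–(e): forbidden (ΔS).
(d)–(f): forbidden (parity, ΔS, ΔL).
(e)–(f): forbidden (ΔL).
Allowed pairs: 1 of 15.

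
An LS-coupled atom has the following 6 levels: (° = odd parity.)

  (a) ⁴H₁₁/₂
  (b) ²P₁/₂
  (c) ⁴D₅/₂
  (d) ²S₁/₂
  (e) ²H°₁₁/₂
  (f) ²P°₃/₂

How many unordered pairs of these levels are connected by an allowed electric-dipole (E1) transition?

(a)–(b): forbidden (parity, ΔS, ΔL, ΔJ).
(a)–(c): forbidden (parity, ΔL, ΔJ).
(a)–(d): forbidden (parity, ΔS, ΔL, ΔJ).
(a)–(e): forbidden (ΔS).
(a)–(f): forbidden (ΔS, ΔL, ΔJ).
(b)–(c): forbidden (parity, ΔS, ΔJ).
(b)–(d): forbidden (parity).
(b)–(e): forbidden (ΔL, ΔJ).
(b)–(f): allowed.
(c)–(d): forbidden (parity, ΔS, ΔL, ΔJ).
(c)–(e): forbidden (ΔS, ΔL, ΔJ).
(c)–(f): forbidden (ΔS).
(d)–(e): forbidden (ΔL, ΔJ).
(d)–(f): allowed.
(e)–(f): forbidden (parity, ΔL, ΔJ).
Allowed pairs: 2 of 15.

2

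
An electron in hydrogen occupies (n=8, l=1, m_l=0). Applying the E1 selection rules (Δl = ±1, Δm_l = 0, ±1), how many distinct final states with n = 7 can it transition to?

E1 requires Δl = ±1, so l_f ∈ {0, 2}; with 0 ≤ l_f ≤ n_f−1 = 6, the allowed l_f values are {0, 2}.
For l_f = 0: m_f ∈ {m_i−1, m_i, m_i+1} ∩ [−0, 0] = {0} → 1 state.
For l_f = 2: m_f ∈ {m_i−1, m_i, m_i+1} ∩ [−2, 2] = {-1, 0, 1} → 3 states.
Total: 4.

4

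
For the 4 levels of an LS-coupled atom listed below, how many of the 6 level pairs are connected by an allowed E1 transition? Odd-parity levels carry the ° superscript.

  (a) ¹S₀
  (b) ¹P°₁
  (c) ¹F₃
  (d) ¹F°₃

(a)–(b): allowed.
(a)–(c): forbidden (parity, ΔL, ΔJ).
(a)–(d): forbidden (ΔL, ΔJ).
(b)–(c): forbidden (ΔL, ΔJ).
(b)–(d): forbidden (parity, ΔL, ΔJ).
(c)–(d): allowed.
Allowed pairs: 2 of 6.

2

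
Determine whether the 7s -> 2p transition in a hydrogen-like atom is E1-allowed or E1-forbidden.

l: 0 → 1 (Δl = +1). Δl = ±1 passes.
All E1 selection rules are satisfied.

allowed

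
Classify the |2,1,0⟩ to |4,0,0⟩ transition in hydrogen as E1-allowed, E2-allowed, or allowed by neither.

E1

Δl = 0 − 1 = -1; l_i + l_f = 1.
Δm_l = +0.
E1 (Δl = ±1, |Δm_l| ≤ 1): satisfied.
E2 (Δl = 0,±2, l_i+l_f ≥ 2, |Δm_l| ≤ 2): not satisfied.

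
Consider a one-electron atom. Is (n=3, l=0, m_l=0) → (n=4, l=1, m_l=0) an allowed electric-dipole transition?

allowed

Δl = 1 − 0 = +1; the E1 rule Δl = ±1 is ✓.
m_l: 0 → 0 (Δm_l = +0). |Δm_l| ≤ 1 ✓.
All E1 selection rules are satisfied.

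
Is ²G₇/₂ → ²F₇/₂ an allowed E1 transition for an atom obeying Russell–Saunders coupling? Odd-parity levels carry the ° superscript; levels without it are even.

Initial level: S=1/2, L=4, J=7/2, parity even. Final level: S=1/2, L=3, J=7/2, parity even.
Parity must change: even → even — fails.
ΔS = 0: S: 1/2 → 1/2 — passes.
ΔL = 0, ±1 (not L=0↔0): L: 4 → 3, ΔL = -1 — passes.
ΔJ = 0, ±1 (not J=0↔0): J: 7/2 → 7/2, ΔJ = +0 — passes.
Rule(s) violated: parity.

forbidden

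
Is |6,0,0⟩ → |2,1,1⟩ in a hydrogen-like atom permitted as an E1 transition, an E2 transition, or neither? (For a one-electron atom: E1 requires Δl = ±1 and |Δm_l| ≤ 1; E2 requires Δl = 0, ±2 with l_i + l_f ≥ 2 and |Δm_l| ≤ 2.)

Δl = 1 − 0 = +1; l_i + l_f = 1.
Δm_l = +1.
E1 (Δl = ±1, |Δm_l| ≤ 1): satisfied.
E2 (Δl = 0,±2, l_i+l_f ≥ 2, |Δm_l| ≤ 2): not satisfied.

E1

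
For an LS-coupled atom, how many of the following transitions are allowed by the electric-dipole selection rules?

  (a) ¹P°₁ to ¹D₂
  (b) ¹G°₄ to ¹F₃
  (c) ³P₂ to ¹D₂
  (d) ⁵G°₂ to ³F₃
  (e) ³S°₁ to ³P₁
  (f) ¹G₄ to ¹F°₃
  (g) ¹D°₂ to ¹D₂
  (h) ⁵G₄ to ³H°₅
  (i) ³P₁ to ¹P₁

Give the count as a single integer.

5

(a) allowed
(b) allowed
(c) forbidden (parity, ΔS fail)
(d) forbidden (ΔS fails)
(e) allowed
(f) allowed
(g) allowed
(h) forbidden (ΔS fails)
(i) forbidden (parity, ΔS fail)
Total allowed: 5 of 9.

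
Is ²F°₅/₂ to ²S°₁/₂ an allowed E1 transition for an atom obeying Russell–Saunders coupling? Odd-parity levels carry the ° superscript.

Parity must change: odd → odd — ✗.
ΔS = 0: S: 1/2 → 1/2 — ✓.
ΔL = 0, ±1 (not L=0↔0): L: 3 → 0, ΔL = -3 — ✗.
ΔJ = 0, ±1 (not J=0↔0): J: 5/2 → 1/2, ΔJ = -2 — ✗.
Rule(s) violated: parity, ΔL, ΔJ.

forbidden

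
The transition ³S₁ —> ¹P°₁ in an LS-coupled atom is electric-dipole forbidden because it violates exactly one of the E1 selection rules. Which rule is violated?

the ΔS = 0 rule

Parity must change: even → odd — ok.
ΔS = 0: S: 1 → 0 — fails.
ΔL = 0, ±1 (not L=0↔0): L: 0 → 1, ΔL = +1 — ok.
ΔJ = 0, ±1 (not J=0↔0): J: 1 → 1, ΔJ = +0 — ok.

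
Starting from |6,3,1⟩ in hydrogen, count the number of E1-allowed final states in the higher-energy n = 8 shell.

E1 requires Δl = ±1, so l_f ∈ {2, 4}; with 0 ≤ l_f ≤ n_f−1 = 7, the allowed l_f values are {2, 4}.
For l_f = 2: m_f ∈ {m_i−1, m_i, m_i+1} ∩ [−2, 2] = {0, 1, 2} → 3 states.
For l_f = 4: m_f ∈ {m_i−1, m_i, m_i+1} ∩ [−4, 4] = {0, 1, 2} → 3 states.
Total: 6.

6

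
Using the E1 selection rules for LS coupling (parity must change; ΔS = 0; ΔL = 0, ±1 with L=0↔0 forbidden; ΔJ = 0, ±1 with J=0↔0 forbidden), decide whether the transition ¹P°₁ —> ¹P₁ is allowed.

allowed

Parity must change: odd → even — ✓.
ΔS = 0: S: 0 → 0 — ✓.
ΔL = 0, ±1 (not L=0↔0): L: 1 → 1, ΔL = +0 — ✓.
ΔJ = 0, ±1 (not J=0↔0): J: 1 → 1, ΔJ = +0 — ✓.
All four E1 rules are satisfied.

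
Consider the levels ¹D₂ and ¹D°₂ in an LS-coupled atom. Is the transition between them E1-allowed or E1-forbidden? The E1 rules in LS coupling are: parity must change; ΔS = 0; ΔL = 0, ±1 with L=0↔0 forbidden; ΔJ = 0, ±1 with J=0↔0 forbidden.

allowed

Parity must change: even → odd — satisfied.
ΔS = 0: S: 0 → 0 — satisfied.
ΔL = 0, ±1 (not L=0↔0): L: 2 → 2, ΔL = +0 — satisfied.
ΔJ = 0, ±1 (not J=0↔0): J: 2 → 2, ΔJ = +0 — satisfied.
All four E1 rules are satisfied.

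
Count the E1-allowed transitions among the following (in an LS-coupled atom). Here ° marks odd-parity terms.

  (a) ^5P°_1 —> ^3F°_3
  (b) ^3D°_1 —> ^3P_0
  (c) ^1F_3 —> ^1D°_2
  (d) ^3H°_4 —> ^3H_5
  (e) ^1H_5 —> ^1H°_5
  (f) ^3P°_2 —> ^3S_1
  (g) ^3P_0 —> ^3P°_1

6

(a) forbidden (parity, ΔS, ΔL, ΔJ fail)
(b) allowed
(c) allowed
(d) allowed
(e) allowed
(f) allowed
(g) allowed
Total allowed: 6 of 7.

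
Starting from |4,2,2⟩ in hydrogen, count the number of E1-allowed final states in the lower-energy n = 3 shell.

E1 requires Δl = ±1, so l_f ∈ {1, 3}; with 0 ≤ l_f ≤ n_f−1 = 2, the allowed l_f values are {1}.
For l_f = 1: m_f ∈ {m_i−1, m_i, m_i+1} ∩ [−1, 1] = {1} → 1 state.
Total: 1.

1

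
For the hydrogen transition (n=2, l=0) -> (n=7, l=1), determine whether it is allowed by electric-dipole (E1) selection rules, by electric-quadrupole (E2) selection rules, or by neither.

Δl = 1 − 0 = +1; l_i + l_f = 1.
E1 (Δl = ±1): satisfied.
E2 (Δl = 0,±2, l_i+l_f ≥ 2): not satisfied.

E1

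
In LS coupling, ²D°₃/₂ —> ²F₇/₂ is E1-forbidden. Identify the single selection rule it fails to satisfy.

the ΔJ = 0, ±1 rule

Initial level: S=1/2, L=2, J=3/2, parity odd. Final level: S=1/2, L=3, J=7/2, parity even.
Parity must change: odd → even — passes.
ΔS = 0: S: 1/2 → 1/2 — passes.
ΔL = 0, ±1 (not L=0↔0): L: 2 → 3, ΔL = +1 — passes.
ΔJ = 0, ±1 (not J=0↔0): J: 3/2 → 7/2, ΔJ = +2 — fails.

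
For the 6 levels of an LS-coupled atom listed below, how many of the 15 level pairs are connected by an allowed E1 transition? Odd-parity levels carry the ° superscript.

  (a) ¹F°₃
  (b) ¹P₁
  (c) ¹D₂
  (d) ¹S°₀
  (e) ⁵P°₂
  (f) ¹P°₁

(a)–(b): forbidden (ΔL, ΔJ).
(a)–(c): allowed.
(a)–(d): forbidden (parity, ΔL, ΔJ).
(a)–(e): forbidden (parity, ΔS, ΔL).
(a)–(f): forbidden (parity, ΔL, ΔJ).
(b)–(c): forbidden (parity).
(b)–(d): allowed.
(b)–(e): forbidden (ΔS).
(b)–(f): allowed.
(c)–(d): forbidden (ΔL, ΔJ).
(c)–(e): forbidden (ΔS).
(c)–(f): allowed.
(d)–(e): forbidden (parity, ΔS, ΔJ).
(d)–(f): forbidden (parity).
(e)–(f): forbidden (parity, ΔS).
Allowed pairs: 4 of 15.

4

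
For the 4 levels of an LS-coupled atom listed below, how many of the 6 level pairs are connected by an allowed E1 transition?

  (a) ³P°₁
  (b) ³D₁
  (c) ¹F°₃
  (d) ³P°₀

(a)–(b): allowed.
(a)–(c): forbidden (parity, ΔS, ΔL, ΔJ).
(a)–(d): forbidden (parity).
(b)–(c): forbidden (ΔS, ΔJ).
(b)–(d): allowed.
(c)–(d): forbidden (parity, ΔS, ΔL, ΔJ).
Allowed pairs: 2 of 6.

2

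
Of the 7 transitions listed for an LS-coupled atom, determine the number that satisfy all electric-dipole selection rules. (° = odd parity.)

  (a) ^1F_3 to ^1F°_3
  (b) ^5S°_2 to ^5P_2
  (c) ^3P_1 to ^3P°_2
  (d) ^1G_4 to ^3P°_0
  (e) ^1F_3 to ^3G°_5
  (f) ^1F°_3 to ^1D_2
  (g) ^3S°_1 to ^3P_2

(a) allowed
(b) allowed
(c) allowed
(d) forbidden (ΔS, ΔL, ΔJ fail)
(e) forbidden (ΔS, ΔJ fail)
(f) allowed
(g) allowed
Total allowed: 5 of 7.

5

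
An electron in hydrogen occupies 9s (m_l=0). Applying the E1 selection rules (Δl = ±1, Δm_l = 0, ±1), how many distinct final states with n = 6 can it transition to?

3

E1 requires Δl = ±1, so l_f ∈ {-1, 1}; with 0 ≤ l_f ≤ n_f−1 = 5, the allowed l_f values are {1}.
For l_f = 1: m_f ∈ {m_i−1, m_i, m_i+1} ∩ [−1, 1] = {-1, 0, 1} → 3 states.
Total: 3.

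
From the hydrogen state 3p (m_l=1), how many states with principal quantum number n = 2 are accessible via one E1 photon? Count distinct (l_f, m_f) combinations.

1

E1 requires Δl = ±1, so l_f ∈ {0, 2}; with 0 ≤ l_f ≤ n_f−1 = 1, the allowed l_f values are {0}.
For l_f = 0: m_f ∈ {m_i−1, m_i, m_i+1} ∩ [−0, 0] = {0} → 1 state.
Total: 1.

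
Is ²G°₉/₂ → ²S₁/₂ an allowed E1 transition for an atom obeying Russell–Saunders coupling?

forbidden

Initial level: S=1/2, L=4, J=9/2, parity odd. Final level: S=1/2, L=0, J=1/2, parity even.
Parity must change: odd → even — ok.
ΔS = 0: S: 1/2 → 1/2 — ok.
ΔL = 0, ±1 (not L=0↔0): L: 4 → 0, ΔL = -4 — fails.
ΔJ = 0, ±1 (not J=0↔0): J: 9/2 → 1/2, ΔJ = -4 — fails.
Rule(s) violated: ΔL, ΔJ.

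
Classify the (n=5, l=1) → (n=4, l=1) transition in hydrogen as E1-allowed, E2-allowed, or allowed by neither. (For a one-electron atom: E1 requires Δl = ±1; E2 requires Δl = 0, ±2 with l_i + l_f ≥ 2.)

Δl = 1 − 1 = +0; l_i + l_f = 2.
E1 (Δl = ±1): not satisfied.
E2 (Δl = 0,±2, l_i+l_f ≥ 2): satisfied.

E2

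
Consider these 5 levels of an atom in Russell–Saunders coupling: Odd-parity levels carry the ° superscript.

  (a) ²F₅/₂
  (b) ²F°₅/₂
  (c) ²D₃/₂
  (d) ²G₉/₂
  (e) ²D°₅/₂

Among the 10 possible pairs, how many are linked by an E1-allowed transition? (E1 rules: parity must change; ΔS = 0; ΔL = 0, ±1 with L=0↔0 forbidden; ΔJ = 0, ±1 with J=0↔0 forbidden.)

4

(a)–(b): allowed.
(a)–(c): forbidden (parity).
(a)–(d): forbidden (parity, ΔJ).
(a)–(e): allowed.
(b)–(c): allowed.
(b)–(d): forbidden (ΔJ).
(b)–(e): forbidden (parity).
(c)–(d): forbidden (parity, ΔL, ΔJ).
(c)–(e): allowed.
(d)–(e): forbidden (ΔL, ΔJ).
Allowed pairs: 4 of 10.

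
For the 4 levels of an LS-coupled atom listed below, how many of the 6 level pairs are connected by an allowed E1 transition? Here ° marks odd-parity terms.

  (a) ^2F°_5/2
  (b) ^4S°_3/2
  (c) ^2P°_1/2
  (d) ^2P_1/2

(a)–(b): forbidden (parity, ΔS, ΔL).
(a)–(c): forbidden (parity, ΔL, ΔJ).
(a)–(d): forbidden (ΔL, ΔJ).
(b)–(c): forbidden (parity, ΔS).
(b)–(d): forbidden (ΔS).
(c)–(d): allowed.
Allowed pairs: 1 of 6.

1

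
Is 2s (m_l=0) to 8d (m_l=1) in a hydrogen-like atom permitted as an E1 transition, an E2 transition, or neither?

E2

Δl = 2 − 0 = +2; l_i + l_f = 2.
Δm_l = +1.
E1 (Δl = ±1, |Δm_l| ≤ 1): not satisfied.
E2 (Δl = 0,±2, l_i+l_f ≥ 2, |Δm_l| ≤ 2): satisfied.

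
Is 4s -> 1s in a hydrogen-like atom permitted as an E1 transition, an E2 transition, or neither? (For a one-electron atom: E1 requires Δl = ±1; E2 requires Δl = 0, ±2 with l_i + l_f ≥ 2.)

Δl = 0 − 0 = +0; l_i + l_f = 0.
E1 (Δl = ±1): not satisfied.
E2 (Δl = 0,±2, l_i+l_f ≥ 2): not satisfied.

neither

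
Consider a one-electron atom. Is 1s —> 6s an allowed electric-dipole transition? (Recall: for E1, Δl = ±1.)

forbidden

Initial l = 0, final l = 0, so Δl = +0. E1 requires Δl = ±1: violated.
The transition is electric-dipole forbidden.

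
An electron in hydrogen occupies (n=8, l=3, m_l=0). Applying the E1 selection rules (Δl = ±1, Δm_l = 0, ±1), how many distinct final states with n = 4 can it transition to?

E1 requires Δl = ±1, so l_f ∈ {2, 4}; with 0 ≤ l_f ≤ n_f−1 = 3, the allowed l_f values are {2}.
For l_f = 2: m_f ∈ {m_i−1, m_i, m_i+1} ∩ [−2, 2] = {-1, 0, 1} → 3 states.
Total: 3.

3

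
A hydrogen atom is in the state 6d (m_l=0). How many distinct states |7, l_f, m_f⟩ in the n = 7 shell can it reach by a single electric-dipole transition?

6

E1 requires Δl = ±1, so l_f ∈ {1, 3}; with 0 ≤ l_f ≤ n_f−1 = 6, the allowed l_f values are {1, 3}.
For l_f = 1: m_f ∈ {m_i−1, m_i, m_i+1} ∩ [−1, 1] = {-1, 0, 1} → 3 states.
For l_f = 3: m_f ∈ {m_i−1, m_i, m_i+1} ∩ [−3, 3] = {-1, 0, 1} → 3 states.
Total: 6.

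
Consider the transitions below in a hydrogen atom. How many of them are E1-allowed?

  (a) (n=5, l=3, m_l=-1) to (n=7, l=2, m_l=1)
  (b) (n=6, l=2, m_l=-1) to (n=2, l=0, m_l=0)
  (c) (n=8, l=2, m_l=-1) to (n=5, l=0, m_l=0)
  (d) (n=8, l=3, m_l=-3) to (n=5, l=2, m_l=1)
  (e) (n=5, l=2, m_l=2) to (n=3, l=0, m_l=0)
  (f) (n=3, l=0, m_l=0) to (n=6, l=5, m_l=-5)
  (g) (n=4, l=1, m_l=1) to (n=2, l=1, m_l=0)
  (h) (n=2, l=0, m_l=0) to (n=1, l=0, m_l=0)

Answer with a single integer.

0

(a) forbidden — Δm_l = +2 (E1 requires Δm_l = 0, ±1)
(b) forbidden — Δl = -2 (E1 requires Δl = ±1)
(c) forbidden — Δl = -2 (E1 requires Δl = ±1)
(d) forbidden — Δm_l = +4 (E1 requires Δm_l = 0, ±1)
(e) forbidden — Δl = -2 (E1 requires Δl = ±1); Δm_l = -2 (E1 requires Δm_l = 0, ±1)
(f) forbidden — Δl = +5 (E1 requires Δl = ±1); Δm_l = -5 (E1 requires Δm_l = 0, ±1)
(g) forbidden — Δl = +0 (E1 requires Δl = ±1)
(h) forbidden — Δl = +0 (E1 requires Δl = ±1)
Total allowed: 0 of 8.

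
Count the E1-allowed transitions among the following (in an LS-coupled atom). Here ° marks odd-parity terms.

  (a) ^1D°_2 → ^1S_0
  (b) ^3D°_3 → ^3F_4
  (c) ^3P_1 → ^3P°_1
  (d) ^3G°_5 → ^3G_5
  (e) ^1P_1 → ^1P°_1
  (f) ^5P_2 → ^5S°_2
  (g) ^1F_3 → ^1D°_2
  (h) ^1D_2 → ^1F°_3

7

(a) forbidden (ΔL, ΔJ fail)
(b) allowed
(c) allowed
(d) allowed
(e) allowed
(f) allowed
(g) allowed
(h) allowed
Total allowed: 7 of 8.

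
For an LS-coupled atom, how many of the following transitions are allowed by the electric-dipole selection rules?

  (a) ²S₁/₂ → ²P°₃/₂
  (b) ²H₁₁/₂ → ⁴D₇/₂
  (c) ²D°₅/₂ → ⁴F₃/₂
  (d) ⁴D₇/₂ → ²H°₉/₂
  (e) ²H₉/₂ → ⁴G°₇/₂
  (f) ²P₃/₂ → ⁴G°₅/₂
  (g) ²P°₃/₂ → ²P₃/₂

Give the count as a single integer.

(a) allowed
(b) forbidden (parity, ΔS, ΔL, ΔJ fail)
(c) forbidden (ΔS fails)
(d) forbidden (ΔS, ΔL fail)
(e) forbidden (ΔS fails)
(f) forbidden (ΔS, ΔL fail)
(g) allowed
Total allowed: 2 of 7.

2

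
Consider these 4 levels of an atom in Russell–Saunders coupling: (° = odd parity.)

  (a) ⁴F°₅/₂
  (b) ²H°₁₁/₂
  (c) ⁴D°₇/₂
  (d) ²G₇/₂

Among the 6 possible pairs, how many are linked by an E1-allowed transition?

0

(a)–(b): forbidden (parity, ΔS, ΔL, ΔJ).
(a)–(c): forbidden (parity).
(a)–(d): forbidden (ΔS).
(b)–(c): forbidden (parity, ΔS, ΔL, ΔJ).
(b)–(d): forbidden (ΔJ).
(c)–(d): forbidden (ΔS, ΔL).
Allowed pairs: 0 of 6.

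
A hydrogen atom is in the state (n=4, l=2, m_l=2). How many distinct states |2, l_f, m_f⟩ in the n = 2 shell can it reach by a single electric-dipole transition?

1

E1 requires Δl = ±1, so l_f ∈ {1, 3}; with 0 ≤ l_f ≤ n_f−1 = 1, the allowed l_f values are {1}.
For l_f = 1: m_f ∈ {m_i−1, m_i, m_i+1} ∩ [−1, 1] = {1} → 1 state.
Total: 1.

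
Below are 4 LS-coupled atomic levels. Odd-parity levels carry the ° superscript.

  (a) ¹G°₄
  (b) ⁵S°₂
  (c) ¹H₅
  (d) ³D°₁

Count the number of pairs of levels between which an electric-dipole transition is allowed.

1

(a)–(b): forbidden (parity, ΔS, ΔL, ΔJ).
(a)–(c): allowed.
(a)–(d): forbidden (parity, ΔS, ΔL, ΔJ).
(b)–(c): forbidden (ΔS, ΔL, ΔJ).
(b)–(d): forbidden (parity, ΔS, ΔL).
(c)–(d): forbidden (ΔS, ΔL, ΔJ).
Allowed pairs: 1 of 6.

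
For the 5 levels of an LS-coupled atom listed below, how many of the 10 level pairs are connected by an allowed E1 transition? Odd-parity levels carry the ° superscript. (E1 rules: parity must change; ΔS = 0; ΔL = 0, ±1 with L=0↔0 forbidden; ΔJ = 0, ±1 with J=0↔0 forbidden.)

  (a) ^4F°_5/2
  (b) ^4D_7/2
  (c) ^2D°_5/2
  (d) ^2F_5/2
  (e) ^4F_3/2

(a)–(b): allowed.
(a)–(c): forbidden (parity, ΔS).
(a)–(d): forbidden (ΔS).
(a)–(e): allowed.
(b)–(c): forbidden (ΔS).
(b)–(d): forbidden (parity, ΔS).
(b)–(e): forbidden (parity, ΔJ).
(c)–(d): allowed.
(c)–(e): forbidden (ΔS).
(d)–(e): forbidden (parity, ΔS).
Allowed pairs: 3 of 10.

3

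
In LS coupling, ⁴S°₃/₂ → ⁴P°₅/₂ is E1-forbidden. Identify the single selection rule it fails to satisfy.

parity

Initial level: S=3/2, L=0, J=3/2, parity odd. Final level: S=3/2, L=1, J=5/2, parity odd.
Parity must change: odd → odd — fails.
ΔS = 0: S: 3/2 → 3/2 — passes.
ΔL = 0, ±1 (not L=0↔0): L: 0 → 1, ΔL = +1 — passes.
ΔJ = 0, ±1 (not J=0↔0): J: 3/2 → 5/2, ΔJ = +1 — passes.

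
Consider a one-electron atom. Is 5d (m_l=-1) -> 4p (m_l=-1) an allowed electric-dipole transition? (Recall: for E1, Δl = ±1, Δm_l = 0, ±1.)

allowed

l: 2 → 1 (Δl = -1). Δl = ±1 ok.
Δm_l = -1 − (-1) = +0. E1 requires Δm_l = 0, ±1: ok.
All E1 selection rules are satisfied.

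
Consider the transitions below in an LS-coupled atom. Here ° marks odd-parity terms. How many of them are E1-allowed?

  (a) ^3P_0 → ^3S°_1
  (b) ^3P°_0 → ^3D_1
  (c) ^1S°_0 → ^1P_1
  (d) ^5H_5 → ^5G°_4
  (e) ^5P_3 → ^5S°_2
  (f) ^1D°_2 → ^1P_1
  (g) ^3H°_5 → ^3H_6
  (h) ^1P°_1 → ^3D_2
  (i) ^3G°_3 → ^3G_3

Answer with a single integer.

(a) allowed
(b) allowed
(c) allowed
(d) allowed
(e) allowed
(f) allowed
(g) allowed
(h) forbidden (ΔS fails)
(i) allowed
Total allowed: 8 of 9.

8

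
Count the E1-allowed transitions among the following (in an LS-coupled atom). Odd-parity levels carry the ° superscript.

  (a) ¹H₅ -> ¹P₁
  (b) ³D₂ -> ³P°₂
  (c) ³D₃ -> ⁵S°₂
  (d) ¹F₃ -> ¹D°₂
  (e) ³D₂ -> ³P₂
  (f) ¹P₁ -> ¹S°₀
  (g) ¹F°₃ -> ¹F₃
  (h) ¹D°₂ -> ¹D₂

5

(a) forbidden (parity, ΔL, ΔJ fail)
(b) allowed
(c) forbidden (ΔS, ΔL fail)
(d) allowed
(e) forbidden (parity fails)
(f) allowed
(g) allowed
(h) allowed
Total allowed: 5 of 8.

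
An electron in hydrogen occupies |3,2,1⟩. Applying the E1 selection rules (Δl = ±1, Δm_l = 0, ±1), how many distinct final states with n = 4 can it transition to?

E1 requires Δl = ±1, so l_f ∈ {1, 3}; with 0 ≤ l_f ≤ n_f−1 = 3, the allowed l_f values are {1, 3}.
For l_f = 1: m_f ∈ {m_i−1, m_i, m_i+1} ∩ [−1, 1] = {0, 1} → 2 states.
For l_f = 3: m_f ∈ {m_i−1, m_i, m_i+1} ∩ [−3, 3] = {0, 1, 2} → 3 states.
Total: 5.

5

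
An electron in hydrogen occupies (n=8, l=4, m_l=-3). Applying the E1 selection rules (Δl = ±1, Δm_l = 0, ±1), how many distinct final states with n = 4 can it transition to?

2

E1 requires Δl = ±1, so l_f ∈ {3, 5}; with 0 ≤ l_f ≤ n_f−1 = 3, the allowed l_f values are {3}.
For l_f = 3: m_f ∈ {m_i−1, m_i, m_i+1} ∩ [−3, 3] = {-3, -2} → 2 states.
Total: 2.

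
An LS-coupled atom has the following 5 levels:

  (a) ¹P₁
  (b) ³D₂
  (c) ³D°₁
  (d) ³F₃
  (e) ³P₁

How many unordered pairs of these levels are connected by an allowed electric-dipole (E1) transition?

(a)–(b): forbidden (parity, ΔS).
(a)–(c): forbidden (ΔS).
(a)–(d): forbidden (parity, ΔS, ΔL, ΔJ).
(a)–(e): forbidden (parity, ΔS).
(b)–(c): allowed.
(b)–(d): forbidden (parity).
(b)–(e): forbidden (parity).
(c)–(d): forbidden (ΔJ).
(c)–(e): allowed.
(d)–(e): forbidden (parity, ΔL, ΔJ).
Allowed pairs: 2 of 10.

2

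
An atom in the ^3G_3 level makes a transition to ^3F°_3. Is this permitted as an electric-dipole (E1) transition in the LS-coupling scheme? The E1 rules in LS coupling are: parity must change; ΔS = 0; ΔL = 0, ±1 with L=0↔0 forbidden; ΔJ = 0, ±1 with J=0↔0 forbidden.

allowed

Reading off the term symbols: S 1→1, L 4→3, J 3→3, parity even→odd.
ΔS = 0: S: 1 → 1 — ok.
ΔL = 0, ±1 (not L=0↔0): L: 4 → 3, ΔL = -1 — ok.
Parity must change: even → odd — ok.
ΔJ = 0, ±1 (not J=0↔0): J: 3 → 3, ΔJ = +0 — ok.
All four E1 rules are satisfied.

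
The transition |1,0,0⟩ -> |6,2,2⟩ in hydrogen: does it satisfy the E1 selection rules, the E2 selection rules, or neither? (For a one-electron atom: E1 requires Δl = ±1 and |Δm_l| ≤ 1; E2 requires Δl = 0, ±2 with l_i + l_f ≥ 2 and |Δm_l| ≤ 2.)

E2

Δl = 2 − 0 = +2; l_i + l_f = 2.
Δm_l = +2.
E1 (Δl = ±1, |Δm_l| ≤ 1): not satisfied.
E2 (Δl = 0,±2, l_i+l_f ≥ 2, |Δm_l| ≤ 2): satisfied.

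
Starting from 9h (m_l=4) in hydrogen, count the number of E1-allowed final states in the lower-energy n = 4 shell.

0

E1 requires l_f ∈ {4, 6}, but neither lies in [0, 3], so no final state is reachable.
Total: 0.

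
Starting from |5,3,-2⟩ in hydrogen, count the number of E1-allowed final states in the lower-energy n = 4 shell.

2

E1 requires Δl = ±1, so l_f ∈ {2, 4}; with 0 ≤ l_f ≤ n_f−1 = 3, the allowed l_f values are {2}.
For l_f = 2: m_f ∈ {m_i−1, m_i, m_i+1} ∩ [−2, 2] = {-2, -1} → 2 states.
Total: 2.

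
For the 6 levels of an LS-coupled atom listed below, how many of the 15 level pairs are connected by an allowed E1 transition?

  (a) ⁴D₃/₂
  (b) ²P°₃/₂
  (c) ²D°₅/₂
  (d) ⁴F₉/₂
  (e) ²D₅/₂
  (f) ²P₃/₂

4

(a)–(b): forbidden (ΔS).
(a)–(c): forbidden (ΔS).
(a)–(d): forbidden (parity, ΔJ).
(a)–(e): forbidden (parity, ΔS).
(a)–(f): forbidden (parity, ΔS).
(b)–(c): forbidden (parity).
(b)–(d): forbidden (ΔS, ΔL, ΔJ).
(b)–(e): allowed.
(b)–(f): allowed.
(c)–(d): forbidden (ΔS, ΔJ).
(c)–(e): allowed.
(c)–(f): allowed.
(d)–(e): forbidden (parity, ΔS, ΔJ).
(d)–(f): forbidden (parity, ΔS, ΔL, ΔJ).
(e)–(f): forbidden (parity).
Allowed pairs: 4 of 15.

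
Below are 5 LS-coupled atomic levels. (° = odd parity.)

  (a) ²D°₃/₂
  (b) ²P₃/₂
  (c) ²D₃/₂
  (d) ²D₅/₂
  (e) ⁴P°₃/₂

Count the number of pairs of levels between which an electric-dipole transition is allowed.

3

(a)–(b): allowed.
(a)–(c): allowed.
(a)–(d): allowed.
(a)–(e): forbidden (parity, ΔS).
(b)–(c): forbidden (parity).
(b)–(d): forbidden (parity).
(b)–(e): forbidden (ΔS).
(c)–(d): forbidden (parity).
(c)–(e): forbidden (ΔS).
(d)–(e): forbidden (ΔS).
Allowed pairs: 3 of 10.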